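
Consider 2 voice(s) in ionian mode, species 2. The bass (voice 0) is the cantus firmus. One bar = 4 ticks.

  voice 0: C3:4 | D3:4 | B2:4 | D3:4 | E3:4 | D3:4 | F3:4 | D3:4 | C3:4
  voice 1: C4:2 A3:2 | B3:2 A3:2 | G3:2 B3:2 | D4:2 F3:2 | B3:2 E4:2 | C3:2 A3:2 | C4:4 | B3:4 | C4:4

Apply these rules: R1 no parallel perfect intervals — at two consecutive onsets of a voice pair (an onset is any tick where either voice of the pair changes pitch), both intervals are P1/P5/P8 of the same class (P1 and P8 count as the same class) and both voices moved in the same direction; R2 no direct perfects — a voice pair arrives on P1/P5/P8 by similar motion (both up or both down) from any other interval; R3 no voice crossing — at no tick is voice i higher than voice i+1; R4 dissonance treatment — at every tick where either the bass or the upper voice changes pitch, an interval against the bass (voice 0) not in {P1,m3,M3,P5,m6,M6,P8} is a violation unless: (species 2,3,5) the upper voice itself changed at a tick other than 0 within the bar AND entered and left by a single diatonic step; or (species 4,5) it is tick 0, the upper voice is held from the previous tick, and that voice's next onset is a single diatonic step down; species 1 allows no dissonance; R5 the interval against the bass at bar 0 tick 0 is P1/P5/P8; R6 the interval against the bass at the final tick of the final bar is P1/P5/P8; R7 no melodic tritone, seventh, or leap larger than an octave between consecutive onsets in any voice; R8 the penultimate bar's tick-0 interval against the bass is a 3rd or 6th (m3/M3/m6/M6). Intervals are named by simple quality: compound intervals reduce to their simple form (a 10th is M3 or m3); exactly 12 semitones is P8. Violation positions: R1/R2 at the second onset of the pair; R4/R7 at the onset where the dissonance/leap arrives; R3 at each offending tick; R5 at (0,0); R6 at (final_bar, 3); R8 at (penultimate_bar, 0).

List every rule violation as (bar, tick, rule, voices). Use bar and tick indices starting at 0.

(3, 0, R1, (0, 1))
(4, 0, R2, (0, 1))
(4, 0, R7, (1,))
(5, 0, R3, (0, 1))
(5, 0, R4, (0, 1))
(5, 0, R7, (1,))
(5, 1, R3, (0, 1))
(6, 0, R1, (0, 1))

bar 0: v0=C3 v1=C4 downbeat P8
bar 1: v0=D3 v1=B3 downbeat M6
bar 2: v0=B2 v1=G3 downbeat m6
bar 3: v0=D3 v1=D4 downbeat P8
bar 4: v0=E3 v1=B3 downbeat P5
bar 5: v0=D3 v1=C3 downbeat M2
bar 6: v0=F3 v1=C4 downbeat P5
bar 7: v0=D3 v1=B3 downbeat M6
bar 8: v0=C3 v1=C4 downbeat P8
  -> R1 @ bar 3 tick 0 v(0, 1): B2/B3 P8 -> D3/D4 P8 similar
  -> R2 @ bar 4 tick 0 v(0, 1): D3/F3 m3 -> E3/B3 P5 similar
  -> R7 @ bar 4 tick 0 v(1,): F3->B3 leap 6st
  -> R3 @ bar 5 tick 0 v(0, 1): D3 above C3
  -> R4 @ bar 5 tick 0 v(0, 1): D3/C3 M2 untreated
  -> R7 @ bar 5 tick 0 v(1,): E4->C3 leap 16st
  -> R3 @ bar 5 tick 1 v(0, 1): D3 above C3
  -> R1 @ bar 6 tick 0 v(0, 1): D3/A3 P5 -> F3/C4 P5 similar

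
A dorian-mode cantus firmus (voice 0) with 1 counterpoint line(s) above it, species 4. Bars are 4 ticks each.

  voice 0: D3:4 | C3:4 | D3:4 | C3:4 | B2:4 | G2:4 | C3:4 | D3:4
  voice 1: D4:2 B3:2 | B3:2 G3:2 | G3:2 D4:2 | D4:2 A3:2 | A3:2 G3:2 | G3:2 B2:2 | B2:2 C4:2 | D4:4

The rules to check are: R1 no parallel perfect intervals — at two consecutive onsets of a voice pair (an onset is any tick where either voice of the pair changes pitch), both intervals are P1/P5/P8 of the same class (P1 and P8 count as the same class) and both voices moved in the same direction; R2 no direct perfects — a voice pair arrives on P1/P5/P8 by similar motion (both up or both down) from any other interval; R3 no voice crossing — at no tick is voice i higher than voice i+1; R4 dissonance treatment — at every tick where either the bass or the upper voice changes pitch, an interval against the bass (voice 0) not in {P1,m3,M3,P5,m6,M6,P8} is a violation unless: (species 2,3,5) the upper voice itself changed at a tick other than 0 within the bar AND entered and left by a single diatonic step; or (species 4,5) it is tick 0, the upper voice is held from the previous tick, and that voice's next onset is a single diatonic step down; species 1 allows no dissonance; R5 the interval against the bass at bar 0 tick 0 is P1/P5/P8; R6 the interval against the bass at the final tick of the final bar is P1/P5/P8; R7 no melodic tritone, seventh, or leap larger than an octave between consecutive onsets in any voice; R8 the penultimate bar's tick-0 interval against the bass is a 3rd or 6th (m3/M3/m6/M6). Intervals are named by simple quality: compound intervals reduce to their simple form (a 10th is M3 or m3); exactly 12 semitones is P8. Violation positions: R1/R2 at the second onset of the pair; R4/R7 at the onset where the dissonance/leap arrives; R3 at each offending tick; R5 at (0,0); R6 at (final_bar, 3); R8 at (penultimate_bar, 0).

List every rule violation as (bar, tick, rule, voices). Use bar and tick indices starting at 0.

(1, 0, R4, (0, 1))
(2, 0, R4, (0, 1))
(3, 0, R4, (0, 1))
(6, 0, R3, (0, 1))
(6, 0, R4, (0, 1))
(6, 0, R8, (0, 1))
(6, 1, R3, (0, 1))
(6, 2, R7, (1,))
(7, 0, R1, (0, 1))

bar 0: v0=D3 v1=D4 downbeat P8
bar 1: v0=C3 v1=B3 downbeat M7
bar 2: v0=D3 v1=G3 downbeat P4
bar 3: v0=C3 v1=D4 downbeat M2
bar 4: v0=B2 v1=A3 downbeat m7
bar 5: v0=G2 v1=G3 downbeat P8
bar 6: v0=C3 v1=B2 downbeat m2
bar 7: v0=D3 v1=D4 downbeat P8
  -> R4 @ bar 1 tick 0 v(0, 1): C3/B3 M7 untreated
  -> R4 @ bar 2 tick 0 v(0, 1): D3/G3 P4 untreated
  -> R4 @ bar 3 tick 0 v(0, 1): C3/D4 M2 untreated
  -> R3 @ bar 6 tick 0 v(0, 1): C3 above B2
  -> R4 @ bar 6 tick 0 v(0, 1): C3/B2 m2 untreated
  -> R8 @ bar 6 tick 0 v(0, 1): penult m2 not 3rd/6th
  -> R3 @ bar 6 tick 1 v(0, 1): C3 above B2
  -> R7 @ bar 6 tick 2 v(1,): B2->C4 leap 13st
  -> R1 @ bar 7 tick 0 v(0, 1): C3/C4 P8 -> D3/D4 P8 similar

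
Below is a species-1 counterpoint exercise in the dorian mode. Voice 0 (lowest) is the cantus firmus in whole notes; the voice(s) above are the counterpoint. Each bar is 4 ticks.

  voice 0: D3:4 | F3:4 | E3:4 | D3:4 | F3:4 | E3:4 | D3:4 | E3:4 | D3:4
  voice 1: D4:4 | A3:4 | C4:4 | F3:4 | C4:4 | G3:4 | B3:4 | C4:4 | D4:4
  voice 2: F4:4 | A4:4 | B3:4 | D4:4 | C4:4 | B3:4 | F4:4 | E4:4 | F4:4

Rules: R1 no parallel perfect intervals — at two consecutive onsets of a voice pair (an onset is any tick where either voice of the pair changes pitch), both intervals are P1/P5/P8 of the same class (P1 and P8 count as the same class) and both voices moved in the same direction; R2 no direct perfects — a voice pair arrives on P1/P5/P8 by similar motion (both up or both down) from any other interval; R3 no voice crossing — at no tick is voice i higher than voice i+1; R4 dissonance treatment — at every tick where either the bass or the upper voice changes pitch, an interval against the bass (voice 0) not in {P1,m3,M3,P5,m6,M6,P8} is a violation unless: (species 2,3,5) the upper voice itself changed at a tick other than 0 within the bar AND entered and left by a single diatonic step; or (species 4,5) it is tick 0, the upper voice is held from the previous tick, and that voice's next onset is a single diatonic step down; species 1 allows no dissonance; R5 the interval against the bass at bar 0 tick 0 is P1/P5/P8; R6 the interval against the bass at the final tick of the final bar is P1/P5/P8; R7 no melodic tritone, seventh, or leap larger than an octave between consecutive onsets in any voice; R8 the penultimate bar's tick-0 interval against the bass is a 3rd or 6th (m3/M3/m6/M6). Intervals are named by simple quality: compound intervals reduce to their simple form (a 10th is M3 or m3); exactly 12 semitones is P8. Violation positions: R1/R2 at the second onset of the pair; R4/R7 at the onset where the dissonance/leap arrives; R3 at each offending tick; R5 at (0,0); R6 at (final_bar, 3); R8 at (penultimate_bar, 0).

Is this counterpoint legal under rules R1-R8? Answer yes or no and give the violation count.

bar 0: v0=D3 v1=D4 v2=F4 (m3)
bar 1: v0=F3 v1=A3 v2=A4 (M3)
bar 2: v0=E3 v1=C4 v2=B3 (P5)
bar 3: v0=D3 v1=F3 v2=D4 (P8)
bar 4: v0=F3 v1=C4 v2=C4 (P5)
bar 5: v0=E3 v1=G3 v2=B3 (P5)
bar 6: v0=D3 v1=B3 v2=F4 (m3)
bar 7: v0=E3 v1=C4 v2=E4 (P8)
bar 8: v0=D3 v1=D4 v2=F4 (m3)
  R5 @ bar0.0: opens on m3
  R2 @ bar2.0: F3/A4 M3 -> E3/B3 P5 similar
  R3 @ bar2.0: C4 above B3
  R7 @ bar2.0: A4->B3 leap 10st
  R3 @ bar2.1: C4 above B3
  R3 @ bar2.2: C4 above B3
  R3 @ bar2.3: C4 above B3
  R2 @ bar4.0: D3/F3 m3 -> F3/C4 P5 similar
  R1 @ bar5.0: F3/C4 P5 -> E3/B3 P5 similar
  R7 @ bar6.0: B3->F4 leap 6st
  R8 @ bar7.0: penult P8 not 3rd/6th
  R6 @ bar8.3: closes on m3

No (12 violations)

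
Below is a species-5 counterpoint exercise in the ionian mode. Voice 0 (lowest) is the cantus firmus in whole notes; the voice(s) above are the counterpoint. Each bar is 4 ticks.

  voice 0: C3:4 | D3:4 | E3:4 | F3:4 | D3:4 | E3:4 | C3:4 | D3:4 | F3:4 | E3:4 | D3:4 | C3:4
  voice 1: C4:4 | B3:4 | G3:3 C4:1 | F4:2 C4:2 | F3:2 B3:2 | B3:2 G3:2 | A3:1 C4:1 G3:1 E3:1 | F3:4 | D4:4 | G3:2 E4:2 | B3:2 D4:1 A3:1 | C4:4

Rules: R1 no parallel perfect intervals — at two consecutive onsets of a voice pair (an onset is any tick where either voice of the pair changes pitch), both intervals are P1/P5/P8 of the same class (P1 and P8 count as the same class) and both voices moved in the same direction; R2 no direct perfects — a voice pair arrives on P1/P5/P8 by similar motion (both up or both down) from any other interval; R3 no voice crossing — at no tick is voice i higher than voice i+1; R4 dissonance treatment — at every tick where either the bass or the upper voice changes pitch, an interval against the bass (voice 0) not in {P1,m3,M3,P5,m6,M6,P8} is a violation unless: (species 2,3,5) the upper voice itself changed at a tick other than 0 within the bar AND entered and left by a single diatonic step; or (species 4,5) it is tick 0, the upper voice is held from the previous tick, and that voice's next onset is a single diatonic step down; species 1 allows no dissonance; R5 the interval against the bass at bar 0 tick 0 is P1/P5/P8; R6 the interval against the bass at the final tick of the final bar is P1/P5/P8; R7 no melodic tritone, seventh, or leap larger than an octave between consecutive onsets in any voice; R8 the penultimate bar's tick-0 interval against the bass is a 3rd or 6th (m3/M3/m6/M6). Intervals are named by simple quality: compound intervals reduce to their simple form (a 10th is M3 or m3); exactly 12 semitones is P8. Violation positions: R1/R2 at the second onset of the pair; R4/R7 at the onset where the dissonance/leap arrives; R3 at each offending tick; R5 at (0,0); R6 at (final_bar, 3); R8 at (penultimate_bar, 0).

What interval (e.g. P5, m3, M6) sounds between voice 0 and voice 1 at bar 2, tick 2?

m3

voice 0=E3 voice 1=G3 -> m3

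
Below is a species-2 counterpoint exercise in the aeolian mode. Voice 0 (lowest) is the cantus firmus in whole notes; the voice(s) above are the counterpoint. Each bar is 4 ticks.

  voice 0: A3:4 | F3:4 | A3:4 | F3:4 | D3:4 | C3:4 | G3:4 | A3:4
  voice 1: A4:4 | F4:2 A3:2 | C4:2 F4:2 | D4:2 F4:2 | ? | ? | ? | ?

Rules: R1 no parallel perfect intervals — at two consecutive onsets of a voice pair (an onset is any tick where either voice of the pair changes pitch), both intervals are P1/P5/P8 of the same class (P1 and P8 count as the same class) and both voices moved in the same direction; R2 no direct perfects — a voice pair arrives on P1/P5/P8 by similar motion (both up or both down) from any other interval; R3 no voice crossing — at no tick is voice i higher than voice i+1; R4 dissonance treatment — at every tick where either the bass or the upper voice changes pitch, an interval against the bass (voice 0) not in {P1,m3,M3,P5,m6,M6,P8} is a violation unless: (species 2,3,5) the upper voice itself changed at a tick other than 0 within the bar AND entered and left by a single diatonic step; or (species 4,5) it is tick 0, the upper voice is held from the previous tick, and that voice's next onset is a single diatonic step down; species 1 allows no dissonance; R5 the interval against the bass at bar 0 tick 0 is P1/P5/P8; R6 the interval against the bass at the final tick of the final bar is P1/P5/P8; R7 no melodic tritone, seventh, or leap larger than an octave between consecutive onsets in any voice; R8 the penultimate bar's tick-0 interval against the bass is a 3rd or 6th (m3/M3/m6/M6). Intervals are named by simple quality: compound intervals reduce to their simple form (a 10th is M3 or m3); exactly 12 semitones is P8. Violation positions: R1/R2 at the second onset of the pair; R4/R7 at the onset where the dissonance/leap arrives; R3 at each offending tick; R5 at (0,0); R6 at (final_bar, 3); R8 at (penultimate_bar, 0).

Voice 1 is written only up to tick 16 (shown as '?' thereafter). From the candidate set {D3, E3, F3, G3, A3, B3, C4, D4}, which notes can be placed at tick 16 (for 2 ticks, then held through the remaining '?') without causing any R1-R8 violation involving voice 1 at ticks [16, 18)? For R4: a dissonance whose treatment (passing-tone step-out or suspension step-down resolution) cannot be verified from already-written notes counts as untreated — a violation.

{F3}

D3: violates R1,R7
E3: violates R4,R7
F3: legal
G3: violates R4,R7
A3: violates R2
B3: violates R7
C4: violates R4
D4: violates R1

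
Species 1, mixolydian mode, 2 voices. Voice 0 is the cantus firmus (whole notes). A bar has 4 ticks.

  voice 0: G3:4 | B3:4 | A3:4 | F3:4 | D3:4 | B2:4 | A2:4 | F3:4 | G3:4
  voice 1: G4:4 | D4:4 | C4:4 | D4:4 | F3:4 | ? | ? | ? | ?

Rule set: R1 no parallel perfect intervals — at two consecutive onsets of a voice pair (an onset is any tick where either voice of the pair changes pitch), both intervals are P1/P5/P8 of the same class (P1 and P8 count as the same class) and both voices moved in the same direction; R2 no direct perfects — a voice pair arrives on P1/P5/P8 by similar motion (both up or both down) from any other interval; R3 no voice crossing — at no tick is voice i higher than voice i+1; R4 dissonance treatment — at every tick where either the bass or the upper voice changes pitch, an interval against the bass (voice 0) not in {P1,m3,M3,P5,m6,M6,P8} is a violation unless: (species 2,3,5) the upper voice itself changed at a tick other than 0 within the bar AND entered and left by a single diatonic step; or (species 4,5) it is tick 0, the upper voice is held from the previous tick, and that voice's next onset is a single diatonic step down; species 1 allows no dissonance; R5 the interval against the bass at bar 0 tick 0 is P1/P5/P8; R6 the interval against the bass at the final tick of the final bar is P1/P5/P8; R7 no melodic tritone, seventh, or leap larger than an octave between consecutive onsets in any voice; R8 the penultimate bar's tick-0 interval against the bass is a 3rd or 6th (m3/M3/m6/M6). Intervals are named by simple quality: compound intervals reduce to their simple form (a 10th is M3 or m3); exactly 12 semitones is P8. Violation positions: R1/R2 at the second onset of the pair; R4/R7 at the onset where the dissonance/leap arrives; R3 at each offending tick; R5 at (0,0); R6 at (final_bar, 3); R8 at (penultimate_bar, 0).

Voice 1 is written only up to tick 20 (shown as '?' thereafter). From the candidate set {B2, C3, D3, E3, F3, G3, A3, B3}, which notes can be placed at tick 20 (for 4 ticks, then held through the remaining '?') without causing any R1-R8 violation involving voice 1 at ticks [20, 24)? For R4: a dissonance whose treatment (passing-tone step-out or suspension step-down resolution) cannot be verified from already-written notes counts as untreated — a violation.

B2: violates R2,R7
C3: violates R4
D3: legal
E3: violates R4
F3: violates R4
G3: legal
A3: violates R4
B3: violates R7

{D3, G3}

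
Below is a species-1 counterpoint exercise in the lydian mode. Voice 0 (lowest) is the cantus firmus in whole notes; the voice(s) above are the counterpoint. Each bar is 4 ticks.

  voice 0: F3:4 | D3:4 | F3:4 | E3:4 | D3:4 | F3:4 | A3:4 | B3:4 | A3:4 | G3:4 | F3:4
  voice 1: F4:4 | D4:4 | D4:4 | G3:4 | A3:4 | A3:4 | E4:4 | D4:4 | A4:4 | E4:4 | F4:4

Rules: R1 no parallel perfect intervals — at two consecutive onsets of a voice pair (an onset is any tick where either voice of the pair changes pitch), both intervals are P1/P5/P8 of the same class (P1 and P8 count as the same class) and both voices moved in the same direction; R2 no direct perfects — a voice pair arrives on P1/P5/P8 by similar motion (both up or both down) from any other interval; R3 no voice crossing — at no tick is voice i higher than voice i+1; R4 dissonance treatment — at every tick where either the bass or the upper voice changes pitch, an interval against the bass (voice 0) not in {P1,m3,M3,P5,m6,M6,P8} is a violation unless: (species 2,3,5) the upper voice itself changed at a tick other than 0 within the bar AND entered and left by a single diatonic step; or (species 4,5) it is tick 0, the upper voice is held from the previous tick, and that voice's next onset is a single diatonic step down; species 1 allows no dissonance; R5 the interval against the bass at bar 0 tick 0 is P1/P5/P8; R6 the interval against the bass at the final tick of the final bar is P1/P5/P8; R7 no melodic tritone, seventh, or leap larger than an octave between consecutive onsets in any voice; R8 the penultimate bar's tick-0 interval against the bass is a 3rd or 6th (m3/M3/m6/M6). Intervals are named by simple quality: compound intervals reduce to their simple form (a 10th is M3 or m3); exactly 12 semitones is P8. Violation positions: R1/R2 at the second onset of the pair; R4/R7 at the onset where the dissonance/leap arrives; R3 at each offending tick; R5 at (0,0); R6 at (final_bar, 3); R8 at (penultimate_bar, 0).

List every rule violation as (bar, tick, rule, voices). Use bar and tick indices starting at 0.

(1, 0, R1, (0, 1))
(6, 0, R2, (0, 1))

bar 0: v0=F3 v1=F4 downbeat P8
bar 1: v0=D3 v1=D4 downbeat P8
bar 2: v0=F3 v1=D4 downbeat M6
bar 3: v0=E3 v1=G3 downbeat m3
bar 4: v0=D3 v1=A3 downbeat P5
bar 5: v0=F3 v1=A3 downbeat M3
bar 6: v0=A3 v1=E4 downbeat P5
bar 7: v0=B3 v1=D4 downbeat m3
bar 8: v0=A3 v1=A4 downbeat P8
bar 9: v0=G3 v1=E4 downbeat M6
bar 10: v0=F3 v1=F4 downbeat P8
  -> R1 @ bar 1 tick 0 v(0, 1): F3/F4 P8 -> D3/D4 P8 similar
  -> R2 @ bar 6 tick 0 v(0, 1): F3/A3 M3 -> A3/E4 P5 similar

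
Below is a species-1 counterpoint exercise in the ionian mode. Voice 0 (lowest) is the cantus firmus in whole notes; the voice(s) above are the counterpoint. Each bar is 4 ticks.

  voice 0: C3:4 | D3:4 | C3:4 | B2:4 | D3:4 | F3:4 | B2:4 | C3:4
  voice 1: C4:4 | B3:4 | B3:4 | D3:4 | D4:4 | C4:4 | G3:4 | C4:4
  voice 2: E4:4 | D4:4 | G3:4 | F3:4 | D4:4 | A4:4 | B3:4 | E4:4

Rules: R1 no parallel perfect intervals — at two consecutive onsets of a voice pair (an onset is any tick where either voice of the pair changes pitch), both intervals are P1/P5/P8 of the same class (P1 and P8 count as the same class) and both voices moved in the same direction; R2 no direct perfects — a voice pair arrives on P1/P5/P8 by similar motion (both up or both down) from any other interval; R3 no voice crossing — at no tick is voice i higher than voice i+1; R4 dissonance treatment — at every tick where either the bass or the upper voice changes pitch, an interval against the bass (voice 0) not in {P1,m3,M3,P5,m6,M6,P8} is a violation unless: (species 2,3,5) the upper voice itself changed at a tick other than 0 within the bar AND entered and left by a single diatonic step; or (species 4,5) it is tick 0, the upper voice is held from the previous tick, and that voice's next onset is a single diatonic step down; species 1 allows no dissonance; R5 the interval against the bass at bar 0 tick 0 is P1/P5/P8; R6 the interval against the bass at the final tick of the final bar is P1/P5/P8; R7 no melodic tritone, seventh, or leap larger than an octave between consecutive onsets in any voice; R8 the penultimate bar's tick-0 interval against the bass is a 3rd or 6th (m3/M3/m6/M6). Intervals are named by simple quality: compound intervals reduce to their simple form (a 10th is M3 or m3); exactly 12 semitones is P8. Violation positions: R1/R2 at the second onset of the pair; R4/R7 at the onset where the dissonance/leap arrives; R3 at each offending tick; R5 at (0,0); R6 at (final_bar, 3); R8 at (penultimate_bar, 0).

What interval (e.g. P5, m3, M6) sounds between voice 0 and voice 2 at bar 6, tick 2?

P8

voice 0=B2 voice 2=B3 -> P8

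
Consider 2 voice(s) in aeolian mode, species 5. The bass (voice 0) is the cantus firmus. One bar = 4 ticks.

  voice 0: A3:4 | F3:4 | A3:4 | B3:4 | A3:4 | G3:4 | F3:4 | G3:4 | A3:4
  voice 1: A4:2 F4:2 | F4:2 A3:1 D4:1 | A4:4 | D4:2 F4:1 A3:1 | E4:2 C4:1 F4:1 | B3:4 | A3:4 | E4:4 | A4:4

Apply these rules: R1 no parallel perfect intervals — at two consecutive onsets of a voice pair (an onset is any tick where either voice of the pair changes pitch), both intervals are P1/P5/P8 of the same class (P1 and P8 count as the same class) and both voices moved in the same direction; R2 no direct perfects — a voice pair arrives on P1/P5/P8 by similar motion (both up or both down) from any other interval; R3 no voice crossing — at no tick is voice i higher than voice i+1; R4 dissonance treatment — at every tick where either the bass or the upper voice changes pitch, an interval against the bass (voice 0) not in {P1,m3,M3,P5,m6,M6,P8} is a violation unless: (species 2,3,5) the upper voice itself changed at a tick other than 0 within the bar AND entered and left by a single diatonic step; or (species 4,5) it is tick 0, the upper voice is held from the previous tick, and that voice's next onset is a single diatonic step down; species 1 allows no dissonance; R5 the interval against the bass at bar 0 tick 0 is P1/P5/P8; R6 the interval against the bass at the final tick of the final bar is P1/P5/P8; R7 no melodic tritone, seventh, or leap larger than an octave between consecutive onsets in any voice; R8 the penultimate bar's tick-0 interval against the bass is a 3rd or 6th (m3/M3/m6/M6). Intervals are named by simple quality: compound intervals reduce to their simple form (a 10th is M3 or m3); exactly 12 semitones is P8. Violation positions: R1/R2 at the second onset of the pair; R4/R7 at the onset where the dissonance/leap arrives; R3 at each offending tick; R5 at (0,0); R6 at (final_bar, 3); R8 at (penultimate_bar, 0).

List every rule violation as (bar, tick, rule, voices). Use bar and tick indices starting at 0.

(2, 0, R2, (0, 1))
(3, 2, R4, (0, 1))
(3, 3, R3, (0, 1))
(3, 3, R4, (0, 1))
(5, 0, R7, (1,))
(8, 0, R2, (0, 1))

bar 0: v0=A3 v1=A4 downbeat P8
bar 1: v0=F3 v1=F4 downbeat P8
bar 2: v0=A3 v1=A4 downbeat P8
bar 3: v0=B3 v1=D4 downbeat m3
bar 4: v0=A3 v1=E4 downbeat P5
bar 5: v0=G3 v1=B3 downbeat M3
bar 6: v0=F3 v1=A3 downbeat M3
bar 7: v0=G3 v1=E4 downbeat M6
bar 8: v0=A3 v1=A4 downbeat P8
  -> R2 @ bar 2 tick 0 v(0, 1): F3/D4 M6 -> A3/A4 P8 similar
  -> R4 @ bar 3 tick 2 v(0, 1): B3/F4 TT untreated
  -> R3 @ bar 3 tick 3 v(0, 1): B3 above A3
  -> R4 @ bar 3 tick 3 v(0, 1): B3/A3 M2 untreated
  -> R7 @ bar 5 tick 0 v(1,): F4->B3 leap 6st
  -> R2 @ bar 8 tick 0 v(0, 1): G3/E4 M6 -> A3/A4 P8 similar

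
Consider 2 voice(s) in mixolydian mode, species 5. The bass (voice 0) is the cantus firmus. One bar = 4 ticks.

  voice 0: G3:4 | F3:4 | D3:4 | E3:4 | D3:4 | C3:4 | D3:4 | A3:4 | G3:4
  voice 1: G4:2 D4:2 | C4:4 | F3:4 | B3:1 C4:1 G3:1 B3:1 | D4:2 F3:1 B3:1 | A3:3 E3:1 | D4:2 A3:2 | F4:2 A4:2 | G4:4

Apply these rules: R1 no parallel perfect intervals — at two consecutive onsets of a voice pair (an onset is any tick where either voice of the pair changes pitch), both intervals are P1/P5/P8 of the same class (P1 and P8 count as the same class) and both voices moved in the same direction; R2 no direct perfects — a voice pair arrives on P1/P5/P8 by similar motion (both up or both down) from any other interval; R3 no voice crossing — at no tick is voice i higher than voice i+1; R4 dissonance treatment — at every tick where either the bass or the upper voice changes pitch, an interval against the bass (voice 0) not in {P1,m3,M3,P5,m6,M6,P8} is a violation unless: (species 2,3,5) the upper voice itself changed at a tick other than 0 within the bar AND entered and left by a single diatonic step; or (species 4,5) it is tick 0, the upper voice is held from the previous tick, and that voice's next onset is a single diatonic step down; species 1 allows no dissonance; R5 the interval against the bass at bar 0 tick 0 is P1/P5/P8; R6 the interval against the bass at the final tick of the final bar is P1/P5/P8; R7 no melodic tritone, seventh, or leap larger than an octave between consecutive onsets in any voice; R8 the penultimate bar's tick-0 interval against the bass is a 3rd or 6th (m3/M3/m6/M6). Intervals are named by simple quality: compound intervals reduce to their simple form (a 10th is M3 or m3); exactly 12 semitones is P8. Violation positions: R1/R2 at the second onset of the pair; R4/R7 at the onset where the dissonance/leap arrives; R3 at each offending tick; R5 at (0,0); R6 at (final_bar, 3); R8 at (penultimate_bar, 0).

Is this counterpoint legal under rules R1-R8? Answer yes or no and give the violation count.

bar 0: v0=G3 v1=G4 (P8)
bar 1: v0=F3 v1=C4 (P5)
bar 2: v0=D3 v1=F3 (m3)
bar 3: v0=E3 v1=B3 (P5)
bar 4: v0=D3 v1=D4 (P8)
bar 5: v0=C3 v1=A3 (M6)
bar 6: v0=D3 v1=D4 (P8)
bar 7: v0=A3 v1=F4 (m6)
bar 8: v0=G3 v1=G4 (P8)
  R1 @ bar1.0: G3/D4 P5 -> F3/C4 P5 similar
  R2 @ bar3.0: D3/F3 m3 -> E3/B3 P5 similar
  R7 @ bar3.0: F3->B3 leap 6st
  R7 @ bar4.3: F3->B3 leap 6st
  R2 @ bar6.0: C3/E3 M3 -> D3/D4 P8 similar
  R7 @ bar6.0: E3->D4 leap 10st
  R1 @ bar8.0: A3/A4 P8 -> G3/G4 P8 similar

No (7 violations)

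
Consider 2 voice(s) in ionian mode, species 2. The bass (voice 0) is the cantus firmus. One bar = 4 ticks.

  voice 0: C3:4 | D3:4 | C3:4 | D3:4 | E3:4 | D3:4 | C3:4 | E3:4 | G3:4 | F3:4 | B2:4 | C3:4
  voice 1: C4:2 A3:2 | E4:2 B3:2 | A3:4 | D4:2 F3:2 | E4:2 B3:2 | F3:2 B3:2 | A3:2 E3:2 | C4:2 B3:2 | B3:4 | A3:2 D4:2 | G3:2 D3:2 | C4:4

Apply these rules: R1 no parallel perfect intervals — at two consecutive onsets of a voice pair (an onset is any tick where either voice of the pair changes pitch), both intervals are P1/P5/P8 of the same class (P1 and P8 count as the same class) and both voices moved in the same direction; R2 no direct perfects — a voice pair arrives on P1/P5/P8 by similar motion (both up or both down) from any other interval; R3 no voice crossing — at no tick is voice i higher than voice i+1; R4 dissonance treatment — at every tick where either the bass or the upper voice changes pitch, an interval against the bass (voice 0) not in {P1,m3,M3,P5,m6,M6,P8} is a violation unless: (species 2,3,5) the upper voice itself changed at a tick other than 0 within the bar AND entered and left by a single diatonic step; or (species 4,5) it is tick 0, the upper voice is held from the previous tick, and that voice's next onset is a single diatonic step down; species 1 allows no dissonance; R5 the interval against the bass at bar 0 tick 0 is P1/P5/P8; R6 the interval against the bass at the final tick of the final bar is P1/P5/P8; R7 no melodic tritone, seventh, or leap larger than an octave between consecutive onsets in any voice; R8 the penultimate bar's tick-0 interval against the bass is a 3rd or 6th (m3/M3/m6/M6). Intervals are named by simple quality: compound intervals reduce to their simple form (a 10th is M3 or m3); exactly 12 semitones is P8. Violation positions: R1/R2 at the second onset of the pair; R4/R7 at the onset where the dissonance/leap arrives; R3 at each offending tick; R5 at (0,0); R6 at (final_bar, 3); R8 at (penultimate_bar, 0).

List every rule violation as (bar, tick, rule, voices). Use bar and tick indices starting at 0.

(1, 0, R4, (0, 1))
(3, 0, R2, (0, 1))
(4, 0, R2, (0, 1))
(4, 0, R7, (1,))
(5, 0, R7, (1,))
(5, 2, R7, (1,))
(10, 0, R7, (0,))
(11, 0, R2, (0, 1))
(11, 0, R7, (1,))

bar 0: v0=C3 v1=C4 downbeat P8
bar 1: v0=D3 v1=E4 downbeat M2
bar 2: v0=C3 v1=A3 downbeat M6
bar 3: v0=D3 v1=D4 downbeat P8
bar 4: v0=E3 v1=E4 downbeat P8
bar 5: v0=D3 v1=F3 downbeat m3
bar 6: v0=C3 v1=A3 downbeat M6
bar 7: v0=E3 v1=C4 downbeat m6
bar 8: v0=G3 v1=B3 downbeat M3
bar 9: v0=F3 v1=A3 downbeat M3
bar 10: v0=B2 v1=G3 downbeat m6
bar 11: v0=C3 v1=C4 downbeat P8
  -> R4 @ bar 1 tick 0 v(0, 1): D3/E4 M2 untreated
  -> R2 @ bar 3 tick 0 v(0, 1): C3/A3 M6 -> D3/D4 P8 similar
  -> R2 @ bar 4 tick 0 v(0, 1): D3/F3 m3 -> E3/E4 P8 similar
  -> R7 @ bar 4 tick 0 v(1,): F3->E4 leap 11st
  -> R7 @ bar 5 tick 0 v(1,): B3->F3 leap 6st
  -> R7 @ bar 5 tick 2 v(1,): F3->B3 leap 6st
  -> R7 @ bar 10 tick 0 v(0,): F3->B2 leap 6st
  -> R2 @ bar 11 tick 0 v(0, 1): B2/D3 m3 -> C3/C4 P8 similar
  -> R7 @ bar 11 tick 0 v(1,): D3->C4 leap 10st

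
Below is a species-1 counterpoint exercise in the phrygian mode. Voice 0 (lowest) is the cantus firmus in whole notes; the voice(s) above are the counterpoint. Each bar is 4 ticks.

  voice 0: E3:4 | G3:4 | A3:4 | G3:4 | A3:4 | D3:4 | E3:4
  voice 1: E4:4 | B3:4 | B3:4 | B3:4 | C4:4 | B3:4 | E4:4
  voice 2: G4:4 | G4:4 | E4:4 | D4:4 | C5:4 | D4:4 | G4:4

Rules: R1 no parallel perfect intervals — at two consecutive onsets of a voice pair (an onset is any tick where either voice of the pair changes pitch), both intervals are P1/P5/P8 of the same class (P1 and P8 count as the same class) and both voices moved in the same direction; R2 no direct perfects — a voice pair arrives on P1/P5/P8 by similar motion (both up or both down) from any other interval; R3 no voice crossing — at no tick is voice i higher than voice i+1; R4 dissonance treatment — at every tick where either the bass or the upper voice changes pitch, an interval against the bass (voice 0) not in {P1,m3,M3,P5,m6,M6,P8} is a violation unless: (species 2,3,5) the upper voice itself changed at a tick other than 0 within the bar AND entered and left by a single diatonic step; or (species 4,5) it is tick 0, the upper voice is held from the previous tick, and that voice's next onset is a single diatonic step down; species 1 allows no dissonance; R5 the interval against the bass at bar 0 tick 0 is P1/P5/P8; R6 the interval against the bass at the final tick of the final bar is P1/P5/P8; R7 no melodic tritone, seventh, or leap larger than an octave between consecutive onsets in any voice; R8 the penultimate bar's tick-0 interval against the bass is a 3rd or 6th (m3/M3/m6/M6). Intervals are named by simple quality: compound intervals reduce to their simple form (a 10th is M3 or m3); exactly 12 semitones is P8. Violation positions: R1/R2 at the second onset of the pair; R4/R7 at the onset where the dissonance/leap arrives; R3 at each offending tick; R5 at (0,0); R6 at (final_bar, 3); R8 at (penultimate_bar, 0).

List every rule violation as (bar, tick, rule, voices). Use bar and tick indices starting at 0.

(0, 0, R5, (0, 2))
(2, 0, R4, (0, 1))
(3, 0, R1, (0, 2))
(4, 0, R2, (1, 2))
(4, 0, R7, (2,))
(5, 0, R2, (0, 2))
(5, 0, R7, (2,))
(5, 0, R8, (0, 2))
(6, 0, R2, (0, 1))
(6, 3, R6, (0, 2))

bar 0: v0=E3 v1=E4 v2=G4 downbeat m3
bar 1: v0=G3 v1=B3 v2=G4 downbeat P8
bar 2: v0=A3 v1=B3 v2=E4 downbeat P5
bar 3: v0=G3 v1=B3 v2=D4 downbeat P5
bar 4: v0=A3 v1=C4 v2=C5 downbeat m3
bar 5: v0=D3 v1=B3 v2=D4 downbeat P8
bar 6: v0=E3 v1=E4 v2=G4 downbeat m3
  -> R5 @ bar 0 tick 0 v(0, 2): opens on m3
  -> R4 @ bar 2 tick 0 v(0, 1): A3/B3 M2 untreated
  -> R1 @ bar 3 tick 0 v(0, 2): A3/E4 P5 -> G3/D4 P5 similar
  -> R2 @ bar 4 tick 0 v(1, 2): B3/D4 m3 -> C4/C5 P8 similar
  -> R7 @ bar 4 tick 0 v(2,): D4->C5 leap 10st
  -> R2 @ bar 5 tick 0 v(0, 2): A3/C5 m3 -> D3/D4 P8 similar
  -> R7 @ bar 5 tick 0 v(2,): C5->D4 leap 10st
  -> R8 @ bar 5 tick 0 v(0, 2): penult P8 not 3rd/6th
  -> R2 @ bar 6 tick 0 v(0, 1): D3/B3 M6 -> E3/E4 P8 similar
  -> R6 @ bar 6 tick 3 v(0, 2): closes on m3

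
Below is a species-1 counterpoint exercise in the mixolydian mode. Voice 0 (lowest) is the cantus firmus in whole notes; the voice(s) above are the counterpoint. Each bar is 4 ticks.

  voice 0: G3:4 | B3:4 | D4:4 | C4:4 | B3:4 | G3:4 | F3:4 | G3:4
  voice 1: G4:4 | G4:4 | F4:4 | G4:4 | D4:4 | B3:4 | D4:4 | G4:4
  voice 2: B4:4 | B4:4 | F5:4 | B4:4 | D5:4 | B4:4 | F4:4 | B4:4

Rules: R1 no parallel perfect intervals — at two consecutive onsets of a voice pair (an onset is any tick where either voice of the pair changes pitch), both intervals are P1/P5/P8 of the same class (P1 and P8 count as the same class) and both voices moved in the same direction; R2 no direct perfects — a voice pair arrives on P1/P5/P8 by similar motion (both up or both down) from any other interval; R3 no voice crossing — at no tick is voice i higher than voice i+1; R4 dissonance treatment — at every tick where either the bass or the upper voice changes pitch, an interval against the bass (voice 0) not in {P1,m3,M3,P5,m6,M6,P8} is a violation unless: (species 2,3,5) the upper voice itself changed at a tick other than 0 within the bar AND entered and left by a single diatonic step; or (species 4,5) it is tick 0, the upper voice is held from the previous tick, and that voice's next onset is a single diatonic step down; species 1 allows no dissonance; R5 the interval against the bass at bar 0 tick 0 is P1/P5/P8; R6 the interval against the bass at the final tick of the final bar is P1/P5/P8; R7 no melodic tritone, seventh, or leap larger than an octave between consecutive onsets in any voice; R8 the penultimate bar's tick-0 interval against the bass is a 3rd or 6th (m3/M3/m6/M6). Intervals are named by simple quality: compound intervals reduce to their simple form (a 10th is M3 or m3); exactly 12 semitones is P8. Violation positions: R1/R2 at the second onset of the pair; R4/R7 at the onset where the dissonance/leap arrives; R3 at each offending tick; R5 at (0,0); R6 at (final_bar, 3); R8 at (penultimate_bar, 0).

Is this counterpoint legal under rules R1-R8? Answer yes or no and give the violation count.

No (11 violations)

bar 0: v0=G3 v1=G4 v2=B4 (M3)
bar 1: v0=B3 v1=G4 v2=B4 (P8)
bar 2: v0=D4 v1=F4 v2=F5 (m3)
bar 3: v0=C4 v1=G4 v2=B4 (M7)
bar 4: v0=B3 v1=D4 v2=D5 (m3)
bar 5: v0=G3 v1=B3 v2=B4 (M3)
bar 6: v0=F3 v1=D4 v2=F4 (P8)
bar 7: v0=G3 v1=G4 v2=B4 (M3)
  R5 @ bar0.0: opens on M3
  R7 @ bar2.0: B4->F5 leap 6st
  R4 @ bar3.0: C4/B4 M7 untreated
  R7 @ bar3.0: F5->B4 leap 6st
  R1 @ bar5.0: D4/D5 P8 -> B3/B4 P8 similar
  R2 @ bar6.0: G3/B4 M3 -> F3/F4 P8 similar
  R7 @ bar6.0: B4->F4 leap 6st
  R8 @ bar6.0: penult P8 not 3rd/6th
  R2 @ bar7.0: F3/D4 M6 -> G3/G4 P8 similar
  R7 @ bar7.0: F4->B4 leap 6st
  R6 @ bar7.3: closes on M3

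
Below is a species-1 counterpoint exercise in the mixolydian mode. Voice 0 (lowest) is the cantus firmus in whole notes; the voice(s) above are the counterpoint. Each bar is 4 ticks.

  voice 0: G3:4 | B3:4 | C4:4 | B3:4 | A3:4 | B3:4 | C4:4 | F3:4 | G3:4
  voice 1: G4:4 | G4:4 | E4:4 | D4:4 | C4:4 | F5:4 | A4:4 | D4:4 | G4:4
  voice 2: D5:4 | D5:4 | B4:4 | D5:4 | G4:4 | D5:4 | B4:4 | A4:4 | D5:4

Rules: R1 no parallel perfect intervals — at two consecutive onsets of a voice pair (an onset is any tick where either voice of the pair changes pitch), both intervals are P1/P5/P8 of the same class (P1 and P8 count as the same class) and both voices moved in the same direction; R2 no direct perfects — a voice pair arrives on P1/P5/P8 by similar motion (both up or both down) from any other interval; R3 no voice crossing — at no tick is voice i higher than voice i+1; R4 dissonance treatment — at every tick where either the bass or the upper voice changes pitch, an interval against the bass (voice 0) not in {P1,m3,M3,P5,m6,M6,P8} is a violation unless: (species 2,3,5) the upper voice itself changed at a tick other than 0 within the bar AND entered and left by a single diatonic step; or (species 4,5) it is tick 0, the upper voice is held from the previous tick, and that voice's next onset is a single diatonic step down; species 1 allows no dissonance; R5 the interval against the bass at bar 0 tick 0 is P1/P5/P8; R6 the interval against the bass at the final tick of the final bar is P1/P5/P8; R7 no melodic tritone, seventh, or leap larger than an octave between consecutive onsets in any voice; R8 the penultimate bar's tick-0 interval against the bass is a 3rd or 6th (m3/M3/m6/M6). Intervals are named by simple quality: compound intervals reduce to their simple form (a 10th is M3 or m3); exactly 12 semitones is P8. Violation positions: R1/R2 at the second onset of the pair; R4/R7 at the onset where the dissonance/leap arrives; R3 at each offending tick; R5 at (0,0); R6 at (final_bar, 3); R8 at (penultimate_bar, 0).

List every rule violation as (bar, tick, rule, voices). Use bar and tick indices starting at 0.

(2, 0, R1, (1, 2))
(2, 0, R4, (0, 2))
(4, 0, R2, (1, 2))
(4, 0, R4, (0, 2))
(5, 0, R3, (1, 2))
(5, 0, R4, (0, 1))
(5, 0, R7, (1,))
(5, 1, R3, (1, 2))
(5, 2, R3, (1, 2))
(5, 3, R3, (1, 2))
(6, 0, R4, (0, 2))
(7, 0, R2, (1, 2))
(8, 0, R1, (1, 2))
(8, 0, R2, (0, 1))
(8, 0, R2, (0, 2))

bar 0: v0=G3 v1=G4 v2=D5 downbeat P5
bar 1: v0=B3 v1=G4 v2=D5 downbeat m3
bar 2: v0=C4 v1=E4 v2=B4 downbeat M7
bar 3: v0=B3 v1=D4 v2=D5 downbeat m3
bar 4: v0=A3 v1=C4 v2=G4 downbeat m7
bar 5: v0=B3 v1=F5 v2=D5 downbeat m3
bar 6: v0=C4 v1=A4 v2=B4 downbeat M7
bar 7: v0=F3 v1=D4 v2=A4 downbeat M3
bar 8: v0=G3 v1=G4 v2=D5 downbeat P5
  -> R1 @ bar 2 tick 0 v(1, 2): G4/D5 P5 -> E4/B4 P5 similar
  -> R4 @ bar 2 tick 0 v(0, 2): C4/B4 M7 untreated
  -> R2 @ bar 4 tick 0 v(1, 2): D4/D5 P8 -> C4/G4 P5 similar
  -> R4 @ bar 4 tick 0 v(0, 2): A3/G4 m7 untreated
  -> R3 @ bar 5 tick 0 v(1, 2): F5 above D5
  -> R4 @ bar 5 tick 0 v(0, 1): B3/F5 TT untreated
  -> R7 @ bar 5 tick 0 v(1,): C4->F5 leap 17st
  -> R3 @ bar 5 tick 1 v(1, 2): F5 above D5
  -> R3 @ bar 5 tick 2 v(1, 2): F5 above D5
  -> R3 @ bar 5 tick 3 v(1, 2): F5 above D5
  -> R4 @ bar 6 tick 0 v(0, 2): C4/B4 M7 untreated
  -> R2 @ bar 7 tick 0 v(1, 2): A4/B4 M2 -> D4/A4 P5 similar
  -> R1 @ bar 8 tick 0 v(1, 2): D4/A4 P5 -> G4/D5 P5 similar
  -> R2 @ bar 8 tick 0 v(0, 1): F3/D4 M6 -> G3/G4 P8 similar
  -> R2 @ bar 8 tick 0 v(0, 2): F3/A4 M3 -> G3/D5 P5 similar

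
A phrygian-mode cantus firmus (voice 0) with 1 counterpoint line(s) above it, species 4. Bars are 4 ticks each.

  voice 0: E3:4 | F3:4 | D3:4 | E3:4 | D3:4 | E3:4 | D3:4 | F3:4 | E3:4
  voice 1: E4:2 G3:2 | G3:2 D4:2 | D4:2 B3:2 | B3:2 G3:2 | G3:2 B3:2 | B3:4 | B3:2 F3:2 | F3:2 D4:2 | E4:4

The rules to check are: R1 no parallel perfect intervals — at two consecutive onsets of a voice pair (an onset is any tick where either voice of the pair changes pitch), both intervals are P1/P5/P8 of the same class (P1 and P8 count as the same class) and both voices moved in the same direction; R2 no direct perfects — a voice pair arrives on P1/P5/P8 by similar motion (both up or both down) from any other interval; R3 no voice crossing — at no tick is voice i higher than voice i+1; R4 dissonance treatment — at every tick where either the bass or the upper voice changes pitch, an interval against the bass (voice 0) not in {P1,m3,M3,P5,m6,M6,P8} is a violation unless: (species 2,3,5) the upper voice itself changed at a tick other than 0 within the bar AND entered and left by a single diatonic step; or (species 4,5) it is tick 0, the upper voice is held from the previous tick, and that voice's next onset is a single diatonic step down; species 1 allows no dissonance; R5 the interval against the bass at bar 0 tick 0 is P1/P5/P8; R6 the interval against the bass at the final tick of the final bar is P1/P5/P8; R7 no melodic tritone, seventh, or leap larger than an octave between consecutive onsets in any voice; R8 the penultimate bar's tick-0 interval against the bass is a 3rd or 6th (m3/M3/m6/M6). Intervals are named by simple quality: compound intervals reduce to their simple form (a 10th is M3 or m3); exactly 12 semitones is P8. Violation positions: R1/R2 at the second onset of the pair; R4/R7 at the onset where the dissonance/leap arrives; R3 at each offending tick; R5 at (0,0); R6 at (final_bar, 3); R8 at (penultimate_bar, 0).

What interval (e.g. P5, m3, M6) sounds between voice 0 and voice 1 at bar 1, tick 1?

M2

voice 0=F3 voice 1=G3 -> M2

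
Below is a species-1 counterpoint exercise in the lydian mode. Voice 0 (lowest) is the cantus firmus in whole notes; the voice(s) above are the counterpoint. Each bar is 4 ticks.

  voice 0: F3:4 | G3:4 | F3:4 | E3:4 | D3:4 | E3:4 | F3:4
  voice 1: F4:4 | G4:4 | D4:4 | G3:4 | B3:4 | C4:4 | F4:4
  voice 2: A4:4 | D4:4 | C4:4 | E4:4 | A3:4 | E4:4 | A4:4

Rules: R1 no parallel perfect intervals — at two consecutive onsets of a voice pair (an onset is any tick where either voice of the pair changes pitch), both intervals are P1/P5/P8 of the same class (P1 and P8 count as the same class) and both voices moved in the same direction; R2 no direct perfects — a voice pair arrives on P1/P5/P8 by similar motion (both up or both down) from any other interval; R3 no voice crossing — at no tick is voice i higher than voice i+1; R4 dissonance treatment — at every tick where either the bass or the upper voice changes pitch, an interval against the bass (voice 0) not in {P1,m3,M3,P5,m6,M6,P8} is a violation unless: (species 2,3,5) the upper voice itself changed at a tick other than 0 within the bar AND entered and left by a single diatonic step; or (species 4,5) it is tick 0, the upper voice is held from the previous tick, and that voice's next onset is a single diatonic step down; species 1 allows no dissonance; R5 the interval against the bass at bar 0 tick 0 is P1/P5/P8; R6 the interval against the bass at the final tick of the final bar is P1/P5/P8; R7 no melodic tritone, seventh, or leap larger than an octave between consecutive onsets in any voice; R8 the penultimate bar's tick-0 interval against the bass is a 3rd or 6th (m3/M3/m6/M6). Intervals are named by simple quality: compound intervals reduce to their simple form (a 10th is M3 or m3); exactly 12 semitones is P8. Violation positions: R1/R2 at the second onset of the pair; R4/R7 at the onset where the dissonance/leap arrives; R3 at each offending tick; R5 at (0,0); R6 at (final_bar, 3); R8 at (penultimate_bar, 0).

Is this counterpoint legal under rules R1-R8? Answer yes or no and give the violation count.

No (20 violations)

bar 0: v0=F3 v1=F4 v2=A4 (M3)
bar 1: v0=G3 v1=G4 v2=D4 (P5)
bar 2: v0=F3 v1=D4 v2=C4 (P5)
bar 3: v0=E3 v1=G3 v2=E4 (P8)
bar 4: v0=D3 v1=B3 v2=A3 (P5)
bar 5: v0=E3 v1=C4 v2=E4 (P8)
bar 6: v0=F3 v1=F4 v2=A4 (M3)
  R5 @ bar0.0: opens on M3
  R1 @ bar1.0: F3/F4 P8 -> G3/G4 P8 similar
  R3 @ bar1.0: G4 above D4
  R3 @ bar1.1: G4 above D4
  R3 @ bar1.2: G4 above D4
  R3 @ bar1.3: G4 above D4
  R1 @ bar2.0: G3/D4 P5 -> F3/C4 P5 similar
  R3 @ bar2.0: D4 above C4
  R3 @ bar2.1: D4 above C4
  R3 @ bar2.2: D4 above C4
  R3 @ bar2.3: D4 above C4
  R2 @ bar4.0: E3/E4 P8 -> D3/A3 P5 similar
  R3 @ bar4.0: B3 above A3
  R3 @ bar4.1: B3 above A3
  R3 @ bar4.2: B3 above A3
  R3 @ bar4.3: B3 above A3
  R2 @ bar5.0: D3/A3 P5 -> E3/E4 P8 similar
  R8 @ bar5.0: penult P8 not 3rd/6th
  R2 @ bar6.0: E3/C4 m6 -> F3/F4 P8 similar
  R6 @ bar6.3: closes on M3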